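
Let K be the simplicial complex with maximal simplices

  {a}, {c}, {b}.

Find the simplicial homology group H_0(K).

We work with the vertex ordering a < b < c. The simplices of K, each written with vertices in increasing order, are:

  0-simplices (3): a, b, c

Hence C_0 ≅ Z^3.

Reading off H_k = ker ∂_k / im ∂_{k+1}:

  H_0: rank C_0 − rank ∂_1 = 3 − 0 = 3, and there is no ∂_1, so H_0 ≅ Z^3.

(K is a triangulation of a set of 3 points.)

H_0 ≅ Z^3.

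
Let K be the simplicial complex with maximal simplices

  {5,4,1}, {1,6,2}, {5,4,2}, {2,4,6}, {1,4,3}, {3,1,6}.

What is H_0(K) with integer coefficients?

H_0 = Z.

Take the total order 1 < 2 < 3 < 4 < 5 < 6 on the vertex set. Then K (dimension 2) consists of the simplices:

  0-simplices (6): [1], [2], [3], [4], [5], [6]
  1-simplices (12): [1,2], [1,3], [1,4], [1,5], [1,6], [2,4], [2,5], [2,6], [3,4], [3,6], [4,5], [4,6]
  2-simplices (6): [1,2,6], [1,3,4], [1,3,6], [1,4,5], [2,4,5], [2,4,6]

so the chain groups are C_0 ≅ Z^6, C_1 ≅ Z^12, C_2 ≅ Z^6.

Boundary ∂_1: C_1 → C_0 maps an edge to its endpoints' difference, ∂[p,q] = q − p. For instance
  ∂[1,3] = [3] − [1].
As a 6×12 matrix over Z this has rank 5, with invariant factors (1,1,1,1,1).

Boundary ∂_2: C_2 → C_1 maps a triangle to the signed sum of its edges. For instance
  ∂[1,3,4] = [3,4] − [1,4] + [1,3],
  ∂[1,3,6] = [3,6] − [1,6] + [1,3].
The 12×6 boundary matrix has rank 6 and Smith normal form diag(1,1,1,1,1,1).

Now H_k = ker ∂_k / im ∂_{k+1}, so:

  H_0: rank C_0 − rank ∂_1 = 6 − 5 = 1, and the invariant factors of ∂_1 are all 1, so H_0 ≅ Z.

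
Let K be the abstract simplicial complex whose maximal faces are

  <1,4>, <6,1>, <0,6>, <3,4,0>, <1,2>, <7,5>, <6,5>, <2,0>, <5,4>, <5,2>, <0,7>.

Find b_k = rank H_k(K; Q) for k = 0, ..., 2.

b_0 = 1, b_1 = 5, b_2 = 0.

Fix the vertex order 0 < 1 < 2 < 3 < 4 < 5 < 6 < 7 and write every simplex with vertices in increasing order. Then dim K = 2 and the simplices of K are:

  0-simplices (8): [0], [1], [2], [3], [4], [5], [6], [7]
  1-simplices (13): [0,2], [0,3], [0,4], [0,6], [0,7], [1,2], [1,4], [1,6], [2,5], [3,4], [4,5], [5,6], [5,7]
  2-simplices (1): [0,3,4]

so the chain groups are C_0 ≅ Z^8, C_1 ≅ Z^13, C_2 ≅ Z^1.

∂_1: C_1 → C_0 is given by ∂[p,q] = [q] − [p].
The resulting 8×13 matrix has rank 7, and its Smith normal form has invariant factors (1,1,1,1,1,1,1).

Boundary ∂_2: C_2 → C_1 maps a triangle to the signed sum of its edges. For instance
  ∂[0,3,4] = [3,4] − [0,4] + [0,3].
The 13×1 boundary matrix has rank 1 and Smith normal form diag(1).

Reading off H_k = ker ∂_k / im ∂_{k+1}:

  H_0: rank C_0 − rank ∂_1 = 8 − 7 = 1, and the invariant factors of ∂_1 are all 1, so H_0 = Z.
  H_1: rank ker ∂_1 − rank ∂_2 = (13 − 7) − 1 = 5, and the invariant factors of ∂_2 are all 1, so H_1 = Z^5.
  H_2: rank ker ∂_2 − rank ∂_3 = (1 − 1) − 0 = 0, and there is no ∂_3, so H_2 = 0.

Hence the Betti numbers are b_0 = 1, b_1 = 5, b_2 = 0.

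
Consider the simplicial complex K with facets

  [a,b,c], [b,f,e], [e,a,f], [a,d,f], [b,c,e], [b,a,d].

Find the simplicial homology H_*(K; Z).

H_0 = Z,  H_1 = Z,  H_2 = 0.

Order the vertices as a < b < c < d < e < f. Listing each simplex with vertices in this order, K has dimension 2 with simplices:

  0-simplices (6): a, b, c, d, e, f
  1-simplices (12): ab, ac, ad, ae, af, bc, bd, be, bf, ce, df, ef
  2-simplices (6): abc, abd, adf, aef, bce, bef

Hence C_0 ≅ Z^6, C_1 ≅ Z^12, C_2 ≅ Z^6.

Boundary ∂_1: C_1 → C_0 sends each edge [p,q] (with p < q) to q − p.
The resulting 6×12 matrix has rank 5, and its Smith normal form has invariant factors (1,1,1,1,1).

∂_2: C_2 → C_1 acts by ∂[p,q,r] = [q,r] − [p,r] + [p,q]. For instance
  ∂bef = ef − bf + be,
  ∂bce = ce − be + bc.
As a 12×6 matrix over Z this has rank 6, with invariant factors (1,1,1,1,1,1).

Computing H_k = (kernel of ∂_k) / (image of ∂_{k+1}):

  H_0: rank C_0 − rank ∂_1 = 6 − 5 = 1, and the invariant factors of ∂_1 are all 1, so H_0 = Z.
  H_1: rank ker ∂_1 − rank ∂_2 = (12 − 5) − 6 = 1, and the invariant factors of ∂_2 are all 1, so H_1 = Z.
  H_2: rank ker ∂_2 − rank ∂_3 = (6 − 6) − 0 = 0, and there is no ∂_3, so H_2 = 0.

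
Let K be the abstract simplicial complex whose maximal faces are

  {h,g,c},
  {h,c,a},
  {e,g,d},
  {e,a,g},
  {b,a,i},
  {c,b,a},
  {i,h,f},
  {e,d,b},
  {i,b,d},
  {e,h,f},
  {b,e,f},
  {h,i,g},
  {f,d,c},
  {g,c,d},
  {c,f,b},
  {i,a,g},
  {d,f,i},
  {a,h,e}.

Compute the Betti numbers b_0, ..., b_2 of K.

Order the vertices as a < b < c < d < e < f < g < h < i. Listing each simplex with vertices in this order, K has dimension 2 with simplices:

  0-simplices (9): a, b, c, d, e, f, g, h, i
  1-simplices (27): ab, ac, ae, ag, ah, ai, bc, bd, be, bf, bi, cd, cf, cg, ch, de, df, dg, di, ef, eg, eh, fh, fi, gh, gi, hi
  2-simplices (18): abc, abi, ach, aeg, aeh, agi, bcf, bde, bdi, bef, cdf, cdg, cgh, deg, dfi, efh, fhi, ghi

giving chain groups C_0 ≅ Z^9, C_1 ≅ Z^27, C_2 ≅ Z^18.

Boundary ∂_1: C_1 → C_0 is given by ∂[p,q] = [q] − [p]. For instance
  ∂dg = g − d.
As a 9×27 matrix over Z this has rank 8, with invariant factors (1,1,1,1,1,1,1,1).

The boundary map ∂_2: C_2 → C_1 sends each 2-simplex [p,q,r] to [q,r] − [p,r] + [p,q]. For instance
  ∂fhi = hi − fi + fh,
  ∂bdi = di − bi + bd.
This gives a 27×18 integer matrix of rank 18; reducing to Smith normal form yields diagonal entries (1,1,1,1,1,1,1,1,1,1,1,1,1,1,1,1,1,2).

Computing H_k = (kernel of ∂_k) / (image of ∂_{k+1}):

  H_0: rank C_0 − rank ∂_1 = 9 − 8 = 1, and the invariant factors of ∂_1 are all 1, so H_0 = Z.
  H_1: rank ker ∂_1 − rank ∂_2 = (27 − 8) − 18 = 1, and ∂_2 has invariant factor 2 > 1, so H_1 = Z ⊕ Z/2.
  H_2: rank ker ∂_2 − rank ∂_3 = (18 − 18) − 0 = 0, and there is no ∂_3, so H_2 = 0.

As a check, the Euler characteristic is 9 − 27 + 18 = 0, which agrees with 1 − 1 + 0 = 0.

Hence the Betti numbers are b_0 = 1, b_1 = 1, b_2 = 0.

b_0 = 1, b_1 = 1, b_2 = 0.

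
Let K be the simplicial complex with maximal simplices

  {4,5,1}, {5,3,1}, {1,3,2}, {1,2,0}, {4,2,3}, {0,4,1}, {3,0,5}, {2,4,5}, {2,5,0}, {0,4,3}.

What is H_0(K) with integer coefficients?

H_0 = Z.

Fix the vertex order 0 < 1 < 2 < 3 < 4 < 5 and write every simplex with vertices in increasing order. Then dim K = 2 and the simplices of K are:

  0-simplices (6): [0], [1], [2], [3], [4], [5]
  1-simplices (15): [0,1], [0,2], [0,3], [0,4], [0,5], [1,2], [1,3], [1,4], [1,5], [2,3], [2,4], [2,5], [3,4], [3,5], [4,5]
  2-simplices (10): [0,1,2], [0,1,4], [0,2,5], [0,3,4], [0,3,5], [1,2,3], [1,3,5], [1,4,5], [2,3,4], [2,4,5]

giving chain groups C_0 ≅ Z^6, C_1 ≅ Z^15, C_2 ≅ Z^10.

Boundary ∂_1: C_1 → C_0 sends each edge [p,q] (with p < q) to q − p. For instance
  ∂[1,5] = [5] − [1].
This gives a 6×15 integer matrix of rank 5; reducing to Smith normal form yields diagonal entries (1,1,1,1,1).

The boundary map ∂_2: C_2 → C_1 maps a triangle to the signed sum of its edges. For instance
  ∂[0,3,4] = [3,4] − [0,4] + [0,3],
  ∂[1,4,5] = [4,5] − [1,5] + [1,4].
As a 15×10 matrix over Z this has rank 10, with invariant factors (1,1,1,1,1,1,1,1,1,2).

Reading off H_k = ker ∂_k / im ∂_{k+1}:

  H_0: rank C_0 − rank ∂_1 = 6 − 5 = 1, and the invariant factors of ∂_1 are all 1, so H_0 ≅ Z.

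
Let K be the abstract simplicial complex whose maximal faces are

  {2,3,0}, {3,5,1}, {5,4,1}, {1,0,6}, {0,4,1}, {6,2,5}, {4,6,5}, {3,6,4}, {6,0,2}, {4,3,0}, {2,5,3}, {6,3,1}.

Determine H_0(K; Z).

H_0 ≅ Z.

Order the vertices as 0 < 1 < 2 < 3 < 4 < 5 < 6. Listing each simplex with vertices in this order, K has dimension 2 with simplices:

  0-simplices (7): [0], [1], [2], [3], [4], [5], [6]
  1-simplices (18): [0,1], [0,2], [0,3], [0,4], [0,6], [1,3], [1,4], [1,5], [1,6], [2,3], [2,5], [2,6], [3,4], [3,5], [3,6], [4,5], [4,6], [5,6]
  2-simplices (12): [0,1,4], [0,1,6], [0,2,3], [0,2,6], [0,3,4], [1,3,5], [1,3,6], [1,4,5], [2,3,5], [2,5,6], [3,4,6], [4,5,6]

giving chain groups C_0 ≅ Z^7, C_1 ≅ Z^18, C_2 ≅ Z^12.

The boundary map ∂_1: C_1 → C_0 is given by ∂[p,q] = [q] − [p]. For instance
  ∂[5,6] = [6] − [5].
As a 7×18 matrix over Z this has rank 6, with invariant factors (1,1,1,1,1,1).

∂_2: C_2 → C_1 sends each 2-simplex [p,q,r] to [q,r] − [p,r] + [p,q]. For instance
  ∂[0,1,6] = [1,6] − [0,6] + [0,1],
  ∂[2,3,5] = [3,5] − [2,5] + [2,3].
As a 18×12 matrix over Z this has rank 12, with invariant factors (1,1,1,1,1,1,1,1,1,1,1,2).

From H_k ≅ ker(∂_k) / im(∂_{k+1}) we obtain:

  H_0: rank C_0 − rank ∂_1 = 7 − 6 = 1, and the invariant factors of ∂_1 are all 1, so H_0 = Z.

(K is a triangulation of the real projective plane RP^2.)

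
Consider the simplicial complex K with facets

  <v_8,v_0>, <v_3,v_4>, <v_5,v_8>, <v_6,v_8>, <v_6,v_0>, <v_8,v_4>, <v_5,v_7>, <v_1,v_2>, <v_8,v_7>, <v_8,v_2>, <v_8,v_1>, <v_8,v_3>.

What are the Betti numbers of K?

Fix the vertex order v_0 < v_1 < v_2 < v_3 < v_4 < v_5 < v_6 < v_7 < v_8 and write every simplex with vertices in increasing order. Then dim K = 1 and the simplices of K are:

  0-simplices (9): [v_0], [v_1], [v_2], [v_3], [v_4], [v_5], [v_6], [v_7], [v_8]
  1-simplices (12): [v_0,v_6], [v_0,v_8], [v_1,v_2], [v_1,v_8], [v_2,v_8], [v_3,v_4], [v_3,v_8], [v_4,v_8], [v_5,v_7], [v_5,v_8], [v_6,v_8], [v_7,v_8]

giving chain groups C_0 ≅ Z^9, C_1 ≅ Z^12.

The boundary map ∂_1: C_1 → C_0 sends each edge [p,q] (with p < q) to q − p.
This gives a 9×12 integer matrix of rank 8; reducing to Smith normal form yields diagonal entries (1,1,1,1,1,1,1,1).

Computing H_k = (kernel of ∂_k) / (image of ∂_{k+1}):

  H_0: rank C_0 − rank ∂_1 = 9 − 8 = 1, and the invariant factors of ∂_1 are all 1, so H_0 = Z.
  H_1: rank ker ∂_1 − rank ∂_2 = (12 − 8) − 0 = 4, and there is no ∂_2, so H_1 = Z^4.

Hence the Betti numbers are b_0 = 1, b_1 = 4.

b_0 = 1, b_1 = 4.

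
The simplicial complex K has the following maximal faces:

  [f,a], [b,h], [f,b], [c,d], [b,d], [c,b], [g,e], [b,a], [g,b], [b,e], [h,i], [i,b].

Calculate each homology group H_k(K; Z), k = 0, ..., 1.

Fix the vertex order a < b < c < d < e < f < g < h < i and write every simplex with vertices in increasing order. Then dim K = 1 and the simplices of K are:

  0-simplices (9): a, b, c, d, e, f, g, h, i
  1-simplices (12): ab, af, bc, bd, be, bf, bg, bh, bi, cd, eg, hi

so the chain groups are C_0 ≅ Z^9, C_1 ≅ Z^12.

Boundary ∂_1: C_1 → C_0 maps an edge to its endpoints' difference, ∂[p,q] = q − p.
As a 9×12 matrix over Z this has rank 8, with invariant factors (1,1,1,1,1,1,1,1).

From H_k ≅ ker(∂_k) / im(∂_{k+1}) we obtain:

  H_0: rank C_0 − rank ∂_1 = 9 − 8 = 1, and the invariant factors of ∂_1 are all 1, so H_0 = Z.
  H_1: rank ker ∂_1 − rank ∂_2 = (12 − 8) − 0 = 4, and there is no ∂_2, so H_1 = Z^4.

H_0 = Z,  H_1 = Z^4.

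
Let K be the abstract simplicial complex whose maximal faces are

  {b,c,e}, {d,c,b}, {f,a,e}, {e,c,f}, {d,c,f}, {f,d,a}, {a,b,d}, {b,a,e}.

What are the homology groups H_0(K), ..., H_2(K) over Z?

Order the vertices as a < b < c < d < e < f. Listing each simplex with vertices in this order, K has dimension 2 with simplices:

  0-simplices (6): a, b, c, d, e, f
  1-simplices (12): ab, ad, ae, af, bc, bd, be, cd, ce, cf, df, ef
  2-simplices (8): abd, abe, adf, aef, bcd, bce, cdf, cef

giving chain groups C_0 ≅ Z^6, C_1 ≅ Z^12, C_2 ≅ Z^8.

The boundary map ∂_1: C_1 → C_0 sends each edge [p,q] (with p < q) to q − p.
The resulting 6×12 matrix has rank 5, and its Smith normal form has invariant factors (1,1,1,1,1).

Boundary ∂_2: C_2 → C_1 sends each 2-simplex [p,q,r] to [q,r] − [p,r] + [p,q]. For instance
  ∂bcd = cd − bd + bc,
  ∂abd = bd − ad + ab.
The resulting 12×8 matrix has rank 7, and its Smith normal form has invariant factors (1,1,1,1,1,1,1).

From H_k ≅ ker(∂_k) / im(∂_{k+1}) we obtain:

  H_0: rank C_0 − rank ∂_1 = 6 − 5 = 1, and the invariant factors of ∂_1 are all 1, so H_0 = Z.
  H_1: rank ker ∂_1 − rank ∂_2 = (12 − 5) − 7 = 0, and the invariant factors of ∂_2 are all 1, so H_1 = 0.
  H_2: rank ker ∂_2 − rank ∂_3 = (8 − 7) − 0 = 1, and there is no ∂_3, so H_2 = Z.

H_0 = Z,  H_1 = 0,  H_2 = Z.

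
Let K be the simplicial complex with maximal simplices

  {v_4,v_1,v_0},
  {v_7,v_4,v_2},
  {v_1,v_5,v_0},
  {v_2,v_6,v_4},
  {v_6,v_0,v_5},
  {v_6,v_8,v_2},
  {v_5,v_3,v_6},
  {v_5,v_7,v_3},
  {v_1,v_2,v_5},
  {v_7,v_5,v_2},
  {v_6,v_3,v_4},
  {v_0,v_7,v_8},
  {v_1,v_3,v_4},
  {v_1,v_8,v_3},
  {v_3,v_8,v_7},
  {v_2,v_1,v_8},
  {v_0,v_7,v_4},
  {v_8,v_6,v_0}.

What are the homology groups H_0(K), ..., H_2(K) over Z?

Take the total order v_0 < v_1 < v_2 < v_3 < v_4 < v_5 < v_6 < v_7 < v_8 on the vertex set. Then K (dimension 2) consists of the simplices:

  0-simplices (9): [v_0], [v_1], [v_2], [v_3], [v_4], [v_5], [v_6], [v_7], [v_8]
  1-simplices (27): (27 of them)
  2-simplices (18): (18 of them)

giving chain groups C_0 ≅ Z^9, C_1 ≅ Z^27, C_2 ≅ Z^18.

∂_1: C_1 → C_0 sends each edge [p,q] (with p < q) to q − p. For instance
  ∂[v_6,v_8] = [v_8] − [v_6].
This gives a 9×27 integer matrix of rank 8; reducing to Smith normal form yields diagonal entries (1,1,1,1,1,1,1,1).

The boundary map ∂_2: C_2 → C_1 maps a triangle to the signed sum of its edges. For instance
  ∂[v_1,v_3,v_4] = [v_3,v_4] − [v_1,v_4] + [v_1,v_3],
  ∂[v_3,v_5,v_6] = [v_5,v_6] − [v_3,v_6] + [v_3,v_5].
The 27×18 boundary matrix has rank 17 and Smith normal form diag(1,1,1,1,1,1,1,1,1,1,1,1,1,1,1,1,1).

From H_k ≅ ker(∂_k) / im(∂_{k+1}) we obtain:

  H_0: rank C_0 − rank ∂_1 = 9 − 8 = 1, and the invariant factors of ∂_1 are all 1, so H_0 ≅ Z.
  H_1: rank ker ∂_1 − rank ∂_2 = (27 − 8) − 17 = 2, and the invariant factors of ∂_2 are all 1, so H_1 ≅ Z^2.
  H_2: rank ker ∂_2 − rank ∂_3 = (18 − 17) − 0 = 1, and there is no ∂_3, so H_2 ≅ Z.

H_0 = Z,  H_1 = Z^2,  H_2 = Z.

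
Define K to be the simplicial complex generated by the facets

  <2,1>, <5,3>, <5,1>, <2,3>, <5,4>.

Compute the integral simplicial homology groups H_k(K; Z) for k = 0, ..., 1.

H_0 ≅ Z,  H_1 ≅ Z.

We work with the vertex ordering 1 < 2 < 3 < 4 < 5. The simplices of K, each written with vertices in increasing order, are:

  0-simplices (5): [1], [2], [3], [4], [5]
  1-simplices (5): [1,2], [1,5], [2,3], [3,5], [4,5]

Hence C_0 ≅ Z^5, C_1 ≅ Z^5.

Boundary ∂_1: C_1 → C_0 is given by ∂[p,q] = [q] − [p].
The 5×5 boundary matrix has rank 4 and Smith normal form diag(1,1,1,1).

From H_k ≅ ker(∂_k) / im(∂_{k+1}) we obtain:

  H_0: rank C_0 − rank ∂_1 = 5 − 4 = 1, and the invariant factors of ∂_1 are all 1, so H_0 ≅ Z.
  H_1: rank ker ∂_1 − rank ∂_2 = (5 − 4) − 0 = 1, and there is no ∂_2, so H_1 ≅ Z.

As a check, the Euler characteristic is 5 − 5 = 0, which agrees with 1 − 1 = 0.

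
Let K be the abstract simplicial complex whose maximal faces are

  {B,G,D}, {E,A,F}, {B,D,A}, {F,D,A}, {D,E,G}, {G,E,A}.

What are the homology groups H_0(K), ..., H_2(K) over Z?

H_0 ≅ Z,  H_1 ≅ Z,  H_2 = 0.

Fix the vertex order A < B < D < E < F < G and write every simplex with vertices in increasing order. Then dim K = 2 and the simplices of K are:

  0-simplices (6): A, B, D, E, F, G
  1-simplices (12): AB, AD, AE, AF, AG, BD, BG, DE, DF, DG, EF, EG
  2-simplices (6): ABD, ADF, AEF, AEG, BDG, DEG

so the chain groups are C_0 ≅ Z^6, C_1 ≅ Z^12, C_2 ≅ Z^6.

∂_1: C_1 → C_0 is given by ∂[p,q] = [q] − [p]. For instance
  ∂AE = E − A.
The resulting 6×12 matrix has rank 5, and its Smith normal form has invariant factors (1,1,1,1,1).

The boundary map ∂_2: C_2 → C_1 sends each 2-simplex [p,q,r] to [q,r] − [p,r] + [p,q]. For instance
  ∂ADF = DF − AF + AD,
  ∂AEF = EF − AF + AE.
The resulting 12×6 matrix has rank 6, and its Smith normal form has invariant factors (1,1,1,1,1,1).

Reading off H_k = ker ∂_k / im ∂_{k+1}:

  H_0: rank C_0 − rank ∂_1 = 6 − 5 = 1, and the invariant factors of ∂_1 are all 1, so H_0 ≅ Z.
  H_1: rank ker ∂_1 − rank ∂_2 = (12 − 5) − 6 = 1, and the invariant factors of ∂_2 are all 1, so H_1 ≅ Z.
  H_2: rank ker ∂_2 − rank ∂_3 = (6 − 6) − 0 = 0, and there is no ∂_3, so H_2 ≅ 0.

As a check, the Euler characteristic is 6 − 12 + 6 = 0, which agrees with 1 − 1 + 0 = 0.
(K is a triangulation of the cylinder S^1 x I.)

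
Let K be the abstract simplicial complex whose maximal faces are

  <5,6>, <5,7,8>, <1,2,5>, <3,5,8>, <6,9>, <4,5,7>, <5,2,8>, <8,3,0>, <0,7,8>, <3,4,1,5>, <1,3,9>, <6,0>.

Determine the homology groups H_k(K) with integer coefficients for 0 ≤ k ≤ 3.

H_0 = Z,  H_1 = Z^2,  H_2 = 0,  H_3 = 0.

We work with the vertex ordering 0 < 1 < 2 < 3 < 4 < 5 < 6 < 7 < 8 < 9. The simplices of K, each written with vertices in increasing order, are:

  0-simplices (10): [0], [1], [2], [3], [4], [5], [6], [7], [8], [9]
  1-simplices (22): [0,3], [0,6], [0,7], [0,8], [1,2], [1,3], [1,4], [1,5], [1,9], [2,5], [2,8], [3,4], [3,5], [3,8], [3,9], [4,5], [4,7], [5,6], [5,7], [5,8], [6,9], [7,8]
  2-simplices (12): [0,3,8], [0,7,8], [1,2,5], [1,3,4], [1,3,5], [1,3,9], [1,4,5], [2,5,8], [3,4,5], [3,5,8], [4,5,7], [5,7,8]
  3-simplices (1): [1,3,4,5]

so the chain groups are C_0 ≅ Z^10, C_1 ≅ Z^22, C_2 ≅ Z^12, C_3 ≅ Z^1.

The boundary map ∂_1: C_1 → C_0 maps an edge to its endpoints' difference, ∂[p,q] = q − p. For instance
  ∂[1,2] = [2] − [1].
The 10×22 boundary matrix has rank 9 and Smith normal form diag(1,1,1,1,1,1,1,1,1).

∂_2: C_2 → C_1 maps a triangle to the signed sum of its edges. For instance
  ∂[0,7,8] = [7,8] − [0,8] + [0,7],
  ∂[0,3,8] = [3,8] − [0,8] + [0,3].
The resulting 22×12 matrix has rank 11, and its Smith normal form has invariant factors (1,1,1,1,1,1,1,1,1,1,1).

The boundary map ∂_3: C_3 → C_2 sends each 3-simplex σ to the alternating sum Σ_i (−1)^i (σ with its i-th vertex removed). For instance
  ∂[1,3,4,5] = [3,4,5] − [1,4,5] + [1,3,5] − [1,3,4].
As a 12×1 matrix over Z this has rank 1, with invariant factors (1).

Now H_k = ker ∂_k / im ∂_{k+1}, so:

  H_0: rank C_0 − rank ∂_1 = 10 − 9 = 1, and the invariant factors of ∂_1 are all 1, so H_0 = Z.
  H_1: rank ker ∂_1 − rank ∂_2 = (22 − 9) − 11 = 2, and the invariant factors of ∂_2 are all 1, so H_1 = Z^2.
  H_2: rank ker ∂_2 − rank ∂_3 = (12 − 11) − 1 = 0, and the invariant factors of ∂_3 are all 1, so H_2 = 0.
  H_3: rank ker ∂_3 − rank ∂_4 = (1 − 1) − 0 = 0, and there is no ∂_4, so H_3 = 0.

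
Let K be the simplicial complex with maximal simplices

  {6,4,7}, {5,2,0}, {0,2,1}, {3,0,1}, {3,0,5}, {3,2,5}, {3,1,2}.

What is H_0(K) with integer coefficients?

H_0 ≅ Z^2.

We work with the vertex ordering 0 < 1 < 2 < 3 < 4 < 5 < 6 < 7. The simplices of K, each written with vertices in increasing order, are:

  0-simplices (8): [0], [1], [2], [3], [4], [5], [6], [7]
  1-simplices (12): [0,1], [0,2], [0,3], [0,5], [1,2], [1,3], [2,3], [2,5], [3,5], [4,6], [4,7], [6,7]
  2-simplices (7): [0,1,2], [0,1,3], [0,2,5], [0,3,5], [1,2,3], [2,3,5], [4,6,7]

giving chain groups C_0 ≅ Z^8, C_1 ≅ Z^12, C_2 ≅ Z^7.

∂_1: C_1 → C_0 is given by ∂[p,q] = [q] − [p]. For instance
  ∂[6,7] = [7] − [6].
This gives a 8×12 integer matrix of rank 6; reducing to Smith normal form yields diagonal entries (1,1,1,1,1,1).

Boundary ∂_2: C_2 → C_1 sends each 2-simplex [p,q,r] to [q,r] − [p,r] + [p,q]. For instance
  ∂[0,1,3] = [1,3] − [0,3] + [0,1],
  ∂[0,1,2] = [1,2] − [0,2] + [0,1].
As a 12×7 matrix over Z this has rank 6, with invariant factors (1,1,1,1,1,1).

Reading off H_k = ker ∂_k / im ∂_{k+1}:

  H_0: rank C_0 − rank ∂_1 = 8 − 6 = 2, and the invariant factors of ∂_1 are all 1, so H_0 ≅ Z^2.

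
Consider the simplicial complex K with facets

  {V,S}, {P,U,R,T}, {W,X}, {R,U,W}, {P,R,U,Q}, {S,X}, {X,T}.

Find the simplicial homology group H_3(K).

K has 9 vertices, 15 edges, 8 triangles, 2 3-simplices.
rank ∂_3 = 2, rank ∂_4 = 0 ⇒ b_3 = 2 − 2 − 0 = 0. So H_3 ≅ 0.

H_3 ≅ 0.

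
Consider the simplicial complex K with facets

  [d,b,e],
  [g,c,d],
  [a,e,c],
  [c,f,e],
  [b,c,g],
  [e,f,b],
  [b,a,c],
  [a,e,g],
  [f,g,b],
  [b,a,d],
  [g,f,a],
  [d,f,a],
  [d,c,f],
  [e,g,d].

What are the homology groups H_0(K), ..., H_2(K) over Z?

Fix the vertex order a < b < c < d < e < f < g and write every simplex with vertices in increasing order. Then dim K = 2 and the simplices of K are:

  0-simplices (7): a, b, c, d, e, f, g
  1-simplices (21): ab, ac, ad, ae, af, ag, bc, bd, be, bf, bg, cd, ce, cf, cg, de, df, dg, ef, eg, fg
  2-simplices (14): abc, abd, ace, adf, aeg, afg, bcg, bde, bef, bfg, cdf, cdg, cef, deg

so the chain groups are C_0 ≅ Z^7, C_1 ≅ Z^21, C_2 ≅ Z^14.

Boundary ∂_1: C_1 → C_0 sends each edge [p,q] (with p < q) to q − p.
The 7×21 boundary matrix has rank 6 and Smith normal form diag(1,1,1,1,1,1).

The boundary map ∂_2: C_2 → C_1 acts by ∂[p,q,r] = [q,r] − [p,r] + [p,q]. For instance
  ∂bfg = fg − bg + bf,
  ∂abc = bc − ac + ab.
This gives a 21×14 integer matrix of rank 13; reducing to Smith normal form yields diagonal entries (1,1,1,1,1,1,1,1,1,1,1,1,1).

From H_k ≅ ker(∂_k) / im(∂_{k+1}) we obtain:

  H_0: rank C_0 − rank ∂_1 = 7 − 6 = 1, and the invariant factors of ∂_1 are all 1, so H_0 = Z.
  H_1: rank ker ∂_1 − rank ∂_2 = (21 − 6) − 13 = 2, and the invariant factors of ∂_2 are all 1, so H_1 = Z^2.
  H_2: rank ker ∂_2 − rank ∂_3 = (14 − 13) − 0 = 1, and there is no ∂_3, so H_2 = Z.

H_0 ≅ Z,  H_1 ≅ Z^2,  H_2 ≅ Z.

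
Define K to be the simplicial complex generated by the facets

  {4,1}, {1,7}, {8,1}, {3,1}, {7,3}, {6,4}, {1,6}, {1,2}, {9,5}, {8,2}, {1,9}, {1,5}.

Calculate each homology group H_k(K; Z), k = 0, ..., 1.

H_0 ≅ Z,  H_1 ≅ Z^4.

Order the vertices as 1 < 2 < 3 < 4 < 5 < 6 < 7 < 8 < 9. Listing each simplex with vertices in this order, K has dimension 1 with simplices:

  0-simplices (9): [1], [2], [3], [4], [5], [6], [7], [8], [9]
  1-simplices (12): [1,2], [1,3], [1,4], [1,5], [1,6], [1,7], [1,8], [1,9], [2,8], [3,7], [4,6], [5,9]

so the chain groups are C_0 ≅ Z^9, C_1 ≅ Z^12.

The boundary map ∂_1: C_1 → C_0 maps an edge to its endpoints' difference, ∂[p,q] = q − p. For instance
  ∂[2,8] = [8] − [2].
The 9×12 boundary matrix has rank 8 and Smith normal form diag(1,1,1,1,1,1,1,1).

Computing H_k = (kernel of ∂_k) / (image of ∂_{k+1}):

  H_0: rank C_0 − rank ∂_1 = 9 − 8 = 1, and the invariant factors of ∂_1 are all 1, so H_0 ≅ Z.
  H_1: rank ker ∂_1 − rank ∂_2 = (12 − 8) − 0 = 4, and there is no ∂_2, so H_1 ≅ Z^4.

As a check, the Euler characteristic is 9 − 12 = -3, which agrees with 1 − 4 = -3.
(K is a triangulation of a wedge of 4 circles.)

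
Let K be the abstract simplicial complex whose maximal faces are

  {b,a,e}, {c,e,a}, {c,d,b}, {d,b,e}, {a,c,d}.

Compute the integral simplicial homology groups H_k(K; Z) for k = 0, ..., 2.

Order the vertices as a < b < c < d < e. Listing each simplex with vertices in this order, K has dimension 2 with simplices:

  0-simplices (5): a, b, c, d, e
  1-simplices (10): ab, ac, ad, ae, bc, bd, be, cd, ce, de
  2-simplices (5): abe, acd, ace, bcd, bde

Hence C_0 ≅ Z^5, C_1 ≅ Z^10, C_2 ≅ Z^5.

The boundary map ∂_1: C_1 → C_0 maps an edge to its endpoints' difference, ∂[p,q] = q − p. For instance
  ∂be = e − b.
This gives a 5×10 integer matrix of rank 4; reducing to Smith normal form yields diagonal entries (1,1,1,1).

∂_2: C_2 → C_1 maps a triangle to the signed sum of its edges. For instance
  ∂acd = cd − ad + ac,
  ∂bde = de − be + bd.
As a 10×5 matrix over Z this has rank 5, with invariant factors (1,1,1,1,1).

From H_k ≅ ker(∂_k) / im(∂_{k+1}) we obtain:

  H_0: rank C_0 − rank ∂_1 = 5 − 4 = 1, and the invariant factors of ∂_1 are all 1, so H_0 ≅ Z.
  H_1: rank ker ∂_1 − rank ∂_2 = (10 − 4) − 5 = 1, and the invariant factors of ∂_2 are all 1, so H_1 ≅ Z.
  H_2: rank ker ∂_2 − rank ∂_3 = (5 − 5) − 0 = 0, and there is no ∂_3, so H_2 ≅ 0.

As a check, the Euler characteristic is 5 − 10 + 5 = 0, which agrees with 1 − 1 + 0 = 0.

H_0 = Z,  H_1 = Z,  H_2 = 0.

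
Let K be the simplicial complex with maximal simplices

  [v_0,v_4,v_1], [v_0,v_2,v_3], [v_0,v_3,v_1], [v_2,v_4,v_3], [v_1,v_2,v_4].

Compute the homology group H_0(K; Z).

Take the total order v_0 < v_1 < v_2 < v_3 < v_4 on the vertex set. Then K (dimension 2) consists of the simplices:

  0-simplices (5): [v_0], [v_1], [v_2], [v_3], [v_4]
  1-simplices (10): [v_0,v_1], [v_0,v_2], [v_0,v_3], [v_0,v_4], [v_1,v_2], [v_1,v_3], [v_1,v_4], [v_2,v_3], [v_2,v_4], [v_3,v_4]
  2-simplices (5): [v_0,v_1,v_3], [v_0,v_1,v_4], [v_0,v_2,v_3], [v_1,v_2,v_4], [v_2,v_3,v_4]

so the chain groups are C_0 ≅ Z^5, C_1 ≅ Z^10, C_2 ≅ Z^5.

Boundary ∂_1: C_1 → C_0 is given by ∂[p,q] = [q] − [p].
The resulting 5×10 matrix has rank 4, and its Smith normal form has invariant factors (1,1,1,1).

∂_2: C_2 → C_1 maps a triangle to the signed sum of its edges. For instance
  ∂[v_1,v_2,v_4] = [v_2,v_4] − [v_1,v_4] + [v_1,v_2],
  ∂[v_0,v_1,v_3] = [v_1,v_3] − [v_0,v_3] + [v_0,v_1].
This gives a 10×5 integer matrix of rank 5; reducing to Smith normal form yields diagonal entries (1,1,1,1,1).

Reading off H_k = ker ∂_k / im ∂_{k+1}:

  H_0: rank C_0 − rank ∂_1 = 5 − 4 = 1, and the invariant factors of ∂_1 are all 1, so H_0 = Z.

H_0 ≅ Z.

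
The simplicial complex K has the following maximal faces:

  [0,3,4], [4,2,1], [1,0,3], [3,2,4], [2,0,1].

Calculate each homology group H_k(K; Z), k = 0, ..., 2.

Order the vertices as 0 < 1 < 2 < 3 < 4. Listing each simplex with vertices in this order, K has dimension 2 with simplices:

  0-simplices (5): [0], [1], [2], [3], [4]
  1-simplices (10): [0,1], [0,2], [0,3], [0,4], [1,2], [1,3], [1,4], [2,3], [2,4], [3,4]
  2-simplices (5): [0,1,2], [0,1,3], [0,3,4], [1,2,4], [2,3,4]

so the chain groups are C_0 ≅ Z^5, C_1 ≅ Z^10, C_2 ≅ Z^5.

Boundary ∂_1: C_1 → C_0 sends each edge [p,q] (with p < q) to q − p. For instance
  ∂[0,2] = [2] − [0].
The 5×10 boundary matrix has rank 4 and Smith normal form diag(1,1,1,1).

The boundary map ∂_2: C_2 → C_1 maps a triangle to the signed sum of its edges. For instance
  ∂[0,3,4] = [3,4] − [0,4] + [0,3],
  ∂[0,1,2] = [1,2] − [0,2] + [0,1].
This gives a 10×5 integer matrix of rank 5; reducing to Smith normal form yields diagonal entries (1,1,1,1,1).

Reading off H_k = ker ∂_k / im ∂_{k+1}:

  H_0: rank C_0 − rank ∂_1 = 5 − 4 = 1, and the invariant factors of ∂_1 are all 1, so H_0 = Z.
  H_1: rank ker ∂_1 − rank ∂_2 = (10 − 4) − 5 = 1, and the invariant factors of ∂_2 are all 1, so H_1 = Z.
  H_2: rank ker ∂_2 − rank ∂_3 = (5 − 5) − 0 = 0, and there is no ∂_3, so H_2 = 0.

H_0 ≅ Z,  H_1 ≅ Z,  H_2 = 0.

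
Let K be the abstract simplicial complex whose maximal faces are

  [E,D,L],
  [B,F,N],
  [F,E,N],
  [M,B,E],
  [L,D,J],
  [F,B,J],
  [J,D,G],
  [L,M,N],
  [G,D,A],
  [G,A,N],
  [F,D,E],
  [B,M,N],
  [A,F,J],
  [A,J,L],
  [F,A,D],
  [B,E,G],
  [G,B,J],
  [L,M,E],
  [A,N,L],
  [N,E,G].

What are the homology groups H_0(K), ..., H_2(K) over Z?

Order the vertices as A < B < D < E < F < G < J < L < M < N. Listing each simplex with vertices in this order, K has dimension 2 with simplices:

  0-simplices (10): A, B, D, E, F, G, J, L, M, N
  1-simplices (30): AD, AF, AG, AJ, AL, AN, BE, BF, BG, BJ, BM, BN, DE, DF, DG, DJ, DL, EF, EG, EL, EM, EN, FJ, FN, GJ, GN, JL, LM, LN, MN
  2-simplices (20): ADF, ADG, AFJ, AGN, AJL, ALN, BEG, BEM, BFJ, BFN, BGJ, BMN, DEF, DEL, DGJ, DJL, EFN, EGN, ELM, LMN

giving chain groups C_0 ≅ Z^10, C_1 ≅ Z^30, C_2 ≅ Z^20.

The boundary map ∂_1: C_1 → C_0 is given by ∂[p,q] = [q] − [p].
The resulting 10×30 matrix has rank 9, and its Smith normal form has invariant factors (1,1,1,1,1,1,1,1,1).

The boundary map ∂_2: C_2 → C_1 acts by ∂[p,q,r] = [q,r] − [p,r] + [p,q]. For instance
  ∂DJL = JL − DL + DJ,
  ∂BFJ = FJ − BJ + BF.
The resulting 30×20 matrix has rank 20, and its Smith normal form has invariant factors (1,1,1,1,1,1,1,1,1,1,1,1,1,1,1,1,1,1,1,2).

Reading off H_k = ker ∂_k / im ∂_{k+1}:

  H_0: rank C_0 − rank ∂_1 = 10 − 9 = 1, and the invariant factors of ∂_1 are all 1, so H_0 = Z.
  H_1: rank ker ∂_1 − rank ∂_2 = (30 − 9) − 20 = 1, and ∂_2 has invariant factor 2 > 1, so H_1 = Z × Z/2.
  H_2: rank ker ∂_2 − rank ∂_3 = (20 − 20) − 0 = 0, and there is no ∂_3, so H_2 = 0.

H_0 ≅ Z,  H_1 ≅ Z × Z/2,  H_2 = 0.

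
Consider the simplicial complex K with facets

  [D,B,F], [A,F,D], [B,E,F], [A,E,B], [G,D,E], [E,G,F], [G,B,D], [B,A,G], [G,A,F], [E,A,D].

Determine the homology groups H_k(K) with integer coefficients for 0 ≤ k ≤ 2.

Take the total order A < B < D < E < F < G on the vertex set. Then K (dimension 2) consists of the simplices:

  0-simplices (6): A, B, D, E, F, G
  1-simplices (15): AB, AD, AE, AF, AG, BD, BE, BF, BG, DE, DF, DG, EF, EG, FG
  2-simplices (10): ABE, ABG, ADE, ADF, AFG, BDF, BDG, BEF, DEG, EFG

giving chain groups C_0 ≅ Z^6, C_1 ≅ Z^15, C_2 ≅ Z^10.

∂_1: C_1 → C_0 sends each edge [p,q] (with p < q) to q − p.
As a 6×15 matrix over Z this has rank 5, with invariant factors (1,1,1,1,1).

The boundary map ∂_2: C_2 → C_1 sends each 2-simplex [p,q,r] to [q,r] − [p,r] + [p,q]. For instance
  ∂ADE = DE − AE + AD,
  ∂EFG = FG − EG + EF.
This gives a 15×10 integer matrix of rank 10; reducing to Smith normal form yields diagonal entries (1,1,1,1,1,1,1,1,1,2).

From H_k ≅ ker(∂_k) / im(∂_{k+1}) we obtain:

  H_0: rank C_0 − rank ∂_1 = 6 − 5 = 1, and the invariant factors of ∂_1 are all 1, so H_0 ≅ Z.
  H_1: rank ker ∂_1 − rank ∂_2 = (15 − 5) − 10 = 0, and ∂_2 has invariant factor 2 > 1, so H_1 ≅ Z/2.
  H_2: rank ker ∂_2 − rank ∂_3 = (10 − 10) − 0 = 0, and there is no ∂_3, so H_2 ≅ 0.

As a check, the Euler characteristic is 6 − 15 + 10 = 1, which agrees with 1 − 0 + 0 = 1.

H_0 ≅ Z,  H_1 ≅ Z/2,  H_2 = 0.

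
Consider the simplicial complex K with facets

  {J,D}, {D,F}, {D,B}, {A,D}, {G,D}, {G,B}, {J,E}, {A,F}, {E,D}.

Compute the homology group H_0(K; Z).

We work with the vertex ordering A < B < D < E < F < G < J. The simplices of K, each written with vertices in increasing order, are:

  0-simplices (7): A, B, D, E, F, G, J
  1-simplices (9): AD, AF, BD, BG, DE, DF, DG, DJ, EJ

giving chain groups C_0 ≅ Z^7, C_1 ≅ Z^9.

∂_1: C_1 → C_0 is given by ∂[p,q] = [q] − [p]. For instance
  ∂DE = E − D.
The resulting 7×9 matrix has rank 6, and its Smith normal form has invariant factors (1,1,1,1,1,1).

Reading off H_k = ker ∂_k / im ∂_{k+1}:

  H_0: rank C_0 − rank ∂_1 = 7 − 6 = 1, and the invariant factors of ∂_1 are all 1, so H_0 = Z.

H_0 = Z.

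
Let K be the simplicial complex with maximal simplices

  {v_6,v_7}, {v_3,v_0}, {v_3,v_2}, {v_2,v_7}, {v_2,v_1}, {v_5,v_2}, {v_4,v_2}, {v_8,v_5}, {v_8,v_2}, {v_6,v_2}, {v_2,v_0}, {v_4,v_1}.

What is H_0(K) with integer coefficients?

We work with the vertex ordering v_0 < v_1 < v_2 < v_3 < v_4 < v_5 < v_6 < v_7 < v_8. The simplices of K, each written with vertices in increasing order, are:

  0-simplices (9): [v_0], [v_1], [v_2], [v_3], [v_4], [v_5], [v_6], [v_7], [v_8]
  1-simplices (12): [v_0,v_2], [v_0,v_3], [v_1,v_2], [v_1,v_4], [v_2,v_3], [v_2,v_4], [v_2,v_5], [v_2,v_6], [v_2,v_7], [v_2,v_8], [v_5,v_8], [v_6,v_7]

so the chain groups are C_0 ≅ Z^9, C_1 ≅ Z^12.

The boundary map ∂_1: C_1 → C_0 sends each edge [p,q] (with p < q) to q − p. For instance
  ∂[v_1,v_2] = [v_2] − [v_1].
The 9×12 boundary matrix has rank 8 and Smith normal form diag(1,1,1,1,1,1,1,1).

Reading off H_k = ker ∂_k / im ∂_{k+1}:

  H_0: rank C_0 − rank ∂_1 = 9 − 8 = 1, and the invariant factors of ∂_1 are all 1, so H_0 = Z.

H_0 ≅ Z.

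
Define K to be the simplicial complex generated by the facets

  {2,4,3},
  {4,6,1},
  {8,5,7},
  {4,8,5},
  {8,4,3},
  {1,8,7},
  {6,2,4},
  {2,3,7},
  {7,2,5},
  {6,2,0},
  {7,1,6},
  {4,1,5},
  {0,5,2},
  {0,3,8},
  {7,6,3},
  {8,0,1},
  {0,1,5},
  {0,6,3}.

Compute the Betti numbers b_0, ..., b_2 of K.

b_0 = 1, b_1 = 1, b_2 = 0.

Fix the vertex order 0 < 1 < 2 < 3 < 4 < 5 < 6 < 7 < 8 and write every simplex with vertices in increasing order. Then dim K = 2 and the simplices of K are:

  0-simplices (9): [0], [1], [2], [3], [4], [5], [6], [7], [8]
  1-simplices (27): (27 of them)
  2-simplices (18): [0,1,5], [0,1,8], [0,2,5], [0,2,6], [0,3,6], [0,3,8], [1,4,5], [1,4,6], [1,6,7], [1,7,8], [2,3,4], [2,3,7], [2,4,6], [2,5,7], [3,4,8], [3,6,7], [4,5,8], [5,7,8]

giving chain groups C_0 ≅ Z^9, C_1 ≅ Z^27, C_2 ≅ Z^18.

Boundary ∂_1: C_1 → C_0 sends each edge [p,q] (with p < q) to q − p. For instance
  ∂[1,8] = [8] − [1].
This gives a 9×27 integer matrix of rank 8; reducing to Smith normal form yields diagonal entries (1,1,1,1,1,1,1,1).

Boundary ∂_2: C_2 → C_1 sends each 2-simplex [p,q,r] to [q,r] − [p,r] + [p,q]. For instance
  ∂[0,2,5] = [2,5] − [0,5] + [0,2],
  ∂[0,1,5] = [1,5] − [0,5] + [0,1].
The resulting 27×18 matrix has rank 18, and its Smith normal form has invariant factors (1,1,1,1,1,1,1,1,1,1,1,1,1,1,1,1,1,2).

Computing H_k = (kernel of ∂_k) / (image of ∂_{k+1}):

  H_0: rank C_0 − rank ∂_1 = 9 − 8 = 1, and the invariant factors of ∂_1 are all 1, so H_0 ≅ Z.
  H_1: rank ker ∂_1 − rank ∂_2 = (27 − 8) − 18 = 1, and ∂_2 has invariant factor 2 > 1, so H_1 ≅ Z ⊕ Z_2.
  H_2: rank ker ∂_2 − rank ∂_3 = (18 − 18) − 0 = 0, and there is no ∂_3, so H_2 ≅ 0.

(K is a triangulation of the Klein bottle.)

Hence the Betti numbers are b_0 = 1, b_1 = 1, b_2 = 0.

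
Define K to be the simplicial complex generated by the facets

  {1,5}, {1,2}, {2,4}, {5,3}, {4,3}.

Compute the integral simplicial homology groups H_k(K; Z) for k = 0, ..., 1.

H_0 = Z,  H_1 = Z.

Take the total order 1 < 2 < 3 < 4 < 5 on the vertex set. Then K (dimension 1) consists of the simplices:

  0-simplices (5): [1], [2], [3], [4], [5]
  1-simplices (5): [1,2], [1,5], [2,4], [3,4], [3,5]

Hence C_0 ≅ Z^5, C_1 ≅ Z^5.

Boundary ∂_1: C_1 → C_0 is given by ∂[p,q] = [q] − [p]. For instance
  ∂[2,4] = [4] − [2].
This gives a 5×5 integer matrix of rank 4; reducing to Smith normal form yields diagonal entries (1,1,1,1).

From H_k ≅ ker(∂_k) / im(∂_{k+1}) we obtain:

  H_0: rank C_0 − rank ∂_1 = 5 − 4 = 1, and the invariant factors of ∂_1 are all 1, so H_0 ≅ Z.
  H_1: rank ker ∂_1 − rank ∂_2 = (5 − 4) − 0 = 1, and there is no ∂_2, so H_1 ≅ Z.

As a check, the Euler characteristic is 5 − 5 = 0, which agrees with 1 − 1 = 0.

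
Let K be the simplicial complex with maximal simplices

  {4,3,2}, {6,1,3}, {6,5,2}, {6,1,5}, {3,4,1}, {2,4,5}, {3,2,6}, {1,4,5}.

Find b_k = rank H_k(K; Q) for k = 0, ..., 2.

b_0 = 1, b_1 = 0, b_2 = 1.

Fix the vertex order 1 < 2 < 3 < 4 < 5 < 6 and write every simplex with vertices in increasing order. Then dim K = 2 and the simplices of K are:

  0-simplices (6): [1], [2], [3], [4], [5], [6]
  1-simplices (12): [1,3], [1,4], [1,5], [1,6], [2,3], [2,4], [2,5], [2,6], [3,4], [3,6], [4,5], [5,6]
  2-simplices (8): [1,3,4], [1,3,6], [1,4,5], [1,5,6], [2,3,4], [2,3,6], [2,4,5], [2,5,6]

giving chain groups C_0 ≅ Z^6, C_1 ≅ Z^12, C_2 ≅ Z^8.

∂_1: C_1 → C_0 is given by ∂[p,q] = [q] − [p].
The resulting 6×12 matrix has rank 5, and its Smith normal form has invariant factors (1,1,1,1,1).

Boundary ∂_2: C_2 → C_1 maps a triangle to the signed sum of its edges. For instance
  ∂[2,5,6] = [5,6] − [2,6] + [2,5],
  ∂[1,3,6] = [3,6] − [1,6] + [1,3].
The resulting 12×8 matrix has rank 7, and its Smith normal form has invariant factors (1,1,1,1,1,1,1).

Now H_k = ker ∂_k / im ∂_{k+1}, so:

  H_0: rank C_0 − rank ∂_1 = 6 − 5 = 1, and the invariant factors of ∂_1 are all 1, so H_0 = Z.
  H_1: rank ker ∂_1 − rank ∂_2 = (12 − 5) − 7 = 0, and the invariant factors of ∂_2 are all 1, so H_1 = 0.
  H_2: rank ker ∂_2 − rank ∂_3 = (8 − 7) − 0 = 1, and there is no ∂_3, so H_2 = Z.

As a check, the Euler characteristic is 6 − 12 + 8 = 2, which agrees with 1 − 0 + 1 = 2.

Hence the Betti numbers are b_0 = 1, b_1 = 0, b_2 = 1.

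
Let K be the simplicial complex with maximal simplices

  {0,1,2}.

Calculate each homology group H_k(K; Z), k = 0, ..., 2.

Take the total order 0 < 1 < 2 on the vertex set. Then K (dimension 2) consists of the simplices:

  0-simplices (3): [0], [1], [2]
  1-simplices (3): [0,1], [0,2], [1,2]
  2-simplices (1): [0,1,2]

Hence C_0 ≅ Z^3, C_1 ≅ Z^3, C_2 ≅ Z^1.

Boundary ∂_1: C_1 → C_0 sends each edge [p,q] (with p < q) to q − p. For instance
  ∂[0,2] = [2] − [0].
As a 3×3 matrix over Z this has rank 2, with invariant factors (1,1).

∂_2: C_2 → C_1 sends each 2-simplex [p,q,r] to [q,r] − [p,r] + [p,q]. For instance
  ∂[0,1,2] = [1,2] − [0,2] + [0,1].
The 3×1 boundary matrix has rank 1 and Smith normal form diag(1).

From H_k ≅ ker(∂_k) / im(∂_{k+1}) we obtain:

  H_0: rank C_0 − rank ∂_1 = 3 − 2 = 1, and the invariant factors of ∂_1 are all 1, so H_0 = Z.
  H_1: rank ker ∂_1 − rank ∂_2 = (3 − 2) − 1 = 0, and the invariant factors of ∂_2 are all 1, so H_1 = 0.
  H_2: rank ker ∂_2 − rank ∂_3 = (1 − 1) − 0 = 0, and there is no ∂_3, so H_2 = 0.

As a check, the Euler characteristic is 3 − 3 + 1 = 1, which agrees with 1 − 0 + 0 = 1.

H_0 ≅ Z,  H_1 = 0,  H_2 = 0.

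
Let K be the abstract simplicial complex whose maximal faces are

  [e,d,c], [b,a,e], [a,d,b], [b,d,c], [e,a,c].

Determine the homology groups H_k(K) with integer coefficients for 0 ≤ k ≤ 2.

Fix the vertex order a < b < c < d < e and write every simplex with vertices in increasing order. Then dim K = 2 and the simplices of K are:

  0-simplices (5): a, b, c, d, e
  1-simplices (10): ab, ac, ad, ae, bc, bd, be, cd, ce, de
  2-simplices (5): abd, abe, ace, bcd, cde

giving chain groups C_0 ≅ Z^5, C_1 ≅ Z^10, C_2 ≅ Z^5.

Boundary ∂_1: C_1 → C_0 maps an edge to its endpoints' difference, ∂[p,q] = q − p.
This gives a 5×10 integer matrix of rank 4; reducing to Smith normal form yields diagonal entries (1,1,1,1).

The boundary map ∂_2: C_2 → C_1 maps a triangle to the signed sum of its edges. For instance
  ∂bcd = cd − bd + bc,
  ∂abe = be − ae + ab.
As a 10×5 matrix over Z this has rank 5, with invariant factors (1,1,1,1,1).

Now H_k = ker ∂_k / im ∂_{k+1}, so:

  H_0: rank C_0 − rank ∂_1 = 5 − 4 = 1, and the invariant factors of ∂_1 are all 1, so H_0 ≅ Z.
  H_1: rank ker ∂_1 − rank ∂_2 = (10 − 4) − 5 = 1, and the invariant factors of ∂_2 are all 1, so H_1 ≅ Z.
  H_2: rank ker ∂_2 − rank ∂_3 = (5 − 5) − 0 = 0, and there is no ∂_3, so H_2 ≅ 0.

As a check, the Euler characteristic is 5 − 10 + 5 = 0, which agrees with 1 − 1 + 0 = 0.
(K is a triangulation of the Möbius band.)

H_0 ≅ Z,  H_1 ≅ Z,  H_2 = 0.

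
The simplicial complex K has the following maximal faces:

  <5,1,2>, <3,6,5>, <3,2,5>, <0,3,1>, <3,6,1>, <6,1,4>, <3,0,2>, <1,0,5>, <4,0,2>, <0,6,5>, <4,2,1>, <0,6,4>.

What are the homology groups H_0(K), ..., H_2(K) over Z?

Order the vertices as 0 < 1 < 2 < 3 < 4 < 5 < 6. Listing each simplex with vertices in this order, K has dimension 2 with simplices:

  0-simplices (7): [0], [1], [2], [3], [4], [5], [6]
  1-simplices (18): [0,1], [0,2], [0,3], [0,4], [0,5], [0,6], [1,2], [1,3], [1,4], [1,5], [1,6], [2,3], [2,4], [2,5], [3,5], [3,6], [4,6], [5,6]
  2-simplices (12): [0,1,3], [0,1,5], [0,2,3], [0,2,4], [0,4,6], [0,5,6], [1,2,4], [1,2,5], [1,3,6], [1,4,6], [2,3,5], [3,5,6]

Hence C_0 ≅ Z^7, C_1 ≅ Z^18, C_2 ≅ Z^12.

The boundary map ∂_1: C_1 → C_0 maps an edge to its endpoints' difference, ∂[p,q] = q − p. For instance
  ∂[1,3] = [3] − [1].
As a 7×18 matrix over Z this has rank 6, with invariant factors (1,1,1,1,1,1).

Boundary ∂_2: C_2 → C_1 maps a triangle to the signed sum of its edges. For instance
  ∂[1,2,4] = [2,4] − [1,4] + [1,2],
  ∂[0,1,3] = [1,3] − [0,3] + [0,1].
The resulting 18×12 matrix has rank 12, and its Smith normal form has invariant factors (1,1,1,1,1,1,1,1,1,1,1,2).

Now H_k = ker ∂_k / im ∂_{k+1}, so:

  H_0: rank C_0 − rank ∂_1 = 7 − 6 = 1, and the invariant factors of ∂_1 are all 1, so H_0 = Z.
  H_1: rank ker ∂_1 − rank ∂_2 = (18 − 6) − 12 = 0, and ∂_2 has invariant factor 2 > 1, so H_1 = Z_2.
  H_2: rank ker ∂_2 − rank ∂_3 = (12 − 12) − 0 = 0, and there is no ∂_3, so H_2 = 0.

H_0 = Z,  H_1 = Z_2,  H_2 = 0.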